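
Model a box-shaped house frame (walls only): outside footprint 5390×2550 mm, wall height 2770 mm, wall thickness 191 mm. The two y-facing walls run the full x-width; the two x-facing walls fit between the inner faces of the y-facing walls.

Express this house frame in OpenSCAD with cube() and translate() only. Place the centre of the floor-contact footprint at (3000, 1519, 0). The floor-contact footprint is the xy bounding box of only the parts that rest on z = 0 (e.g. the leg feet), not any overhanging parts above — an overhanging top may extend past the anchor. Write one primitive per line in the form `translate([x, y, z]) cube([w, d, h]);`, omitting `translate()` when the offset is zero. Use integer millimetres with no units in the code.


translate([305, 244, 0]) cube([5390, 191, 2770]);
translate([305, 2603, 0]) cube([5390, 191, 2770]);
translate([305, 435, 0]) cube([191, 2168, 2770]);
translate([5504, 435, 0]) cube([191, 2168, 2770]);


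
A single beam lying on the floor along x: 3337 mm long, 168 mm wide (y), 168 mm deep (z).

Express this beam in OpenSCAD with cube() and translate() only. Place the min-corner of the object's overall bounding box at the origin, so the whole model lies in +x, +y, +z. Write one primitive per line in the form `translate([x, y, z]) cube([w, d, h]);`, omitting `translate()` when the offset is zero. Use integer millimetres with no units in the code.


cube([3337, 168, 168]);


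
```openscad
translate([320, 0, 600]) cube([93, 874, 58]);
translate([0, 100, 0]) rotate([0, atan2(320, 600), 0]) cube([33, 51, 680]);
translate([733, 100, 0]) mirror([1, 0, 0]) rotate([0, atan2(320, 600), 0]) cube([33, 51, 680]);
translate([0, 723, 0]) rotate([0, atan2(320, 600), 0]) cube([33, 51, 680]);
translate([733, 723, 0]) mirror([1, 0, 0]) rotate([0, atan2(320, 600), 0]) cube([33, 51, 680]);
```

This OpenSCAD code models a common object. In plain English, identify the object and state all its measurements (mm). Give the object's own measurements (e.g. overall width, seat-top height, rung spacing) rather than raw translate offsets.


A sawhorse. A 93×874×58 mm beam (x, y, z) sits on two A-frame leg pairs. Each pair is two raked legs of 33×51 mm section (51 mm along y) splaying symmetrically in x. Each leg rises 600 mm vertically over 320 mm of horizontal reach and is 680 mm long along its own axis. Every leg's outer bottom edge rests on the floor and its outer top edge meets a bottom edge of the beam — the left legs (tilting toward +x) meet the beam's −x bottom edge, the right legs (their mirror images, tilting toward −x) meet its +x bottom edge — so the leg tops tuck under the beam, the beam's underside is 600 mm above the floor, and the feet are 733 mm apart outside-to-outside with the beam centred between them. The two leg pairs are set in 100 mm from either end of the beam.


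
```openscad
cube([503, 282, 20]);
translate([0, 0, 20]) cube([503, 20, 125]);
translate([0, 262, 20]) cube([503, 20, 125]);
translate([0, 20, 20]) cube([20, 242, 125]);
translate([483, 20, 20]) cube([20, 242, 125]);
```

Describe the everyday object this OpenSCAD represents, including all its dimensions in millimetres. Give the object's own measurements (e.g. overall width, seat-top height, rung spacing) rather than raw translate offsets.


An open-topped rectangular box: outside dimensions 503×282×145 mm, with a uniform wall and base thickness of 20 mm. The base is a full 503×282 slab on the floor; four walls sit on top of the base. The front and back walls (the −y and +y sides) span the full width; the two side walls fit between them.


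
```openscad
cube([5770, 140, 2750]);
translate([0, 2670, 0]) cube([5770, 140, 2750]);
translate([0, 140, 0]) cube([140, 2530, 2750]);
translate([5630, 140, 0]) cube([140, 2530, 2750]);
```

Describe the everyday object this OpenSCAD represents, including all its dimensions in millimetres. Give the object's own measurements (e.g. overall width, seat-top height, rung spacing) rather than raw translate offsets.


The wall frame of a small rectangular building: four walls, each 2750 mm tall and 140 mm thick, enclosing a footprint 5770 mm (x) by 2810 mm (y) outside-to-outside, with no floor or roof. The front and back walls (the −y and +y sides) span the full width; the two side walls fit between them.


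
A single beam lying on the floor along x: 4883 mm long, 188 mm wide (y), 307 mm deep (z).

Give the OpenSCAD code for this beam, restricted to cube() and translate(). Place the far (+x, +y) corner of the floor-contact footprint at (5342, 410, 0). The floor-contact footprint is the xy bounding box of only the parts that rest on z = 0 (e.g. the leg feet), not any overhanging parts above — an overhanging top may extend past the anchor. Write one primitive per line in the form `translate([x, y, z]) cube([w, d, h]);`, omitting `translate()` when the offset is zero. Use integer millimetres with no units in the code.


translate([459, 222, 0]) cube([4883, 188, 307]);


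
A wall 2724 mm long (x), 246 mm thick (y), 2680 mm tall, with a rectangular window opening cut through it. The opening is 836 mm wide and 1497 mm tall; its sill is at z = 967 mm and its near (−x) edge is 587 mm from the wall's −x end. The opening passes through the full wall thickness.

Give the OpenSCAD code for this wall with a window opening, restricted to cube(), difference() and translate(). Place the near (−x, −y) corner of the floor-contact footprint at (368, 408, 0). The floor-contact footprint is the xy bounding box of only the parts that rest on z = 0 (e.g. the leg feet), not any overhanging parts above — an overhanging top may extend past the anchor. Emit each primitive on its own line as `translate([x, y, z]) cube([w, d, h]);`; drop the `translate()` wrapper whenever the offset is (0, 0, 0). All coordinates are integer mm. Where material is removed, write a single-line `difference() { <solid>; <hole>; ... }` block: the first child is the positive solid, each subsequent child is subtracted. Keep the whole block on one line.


difference() { translate([368, 408, 0]) cube([2724, 246, 2680]); translate([955, 408, 967]) cube([836, 246, 1497]); }


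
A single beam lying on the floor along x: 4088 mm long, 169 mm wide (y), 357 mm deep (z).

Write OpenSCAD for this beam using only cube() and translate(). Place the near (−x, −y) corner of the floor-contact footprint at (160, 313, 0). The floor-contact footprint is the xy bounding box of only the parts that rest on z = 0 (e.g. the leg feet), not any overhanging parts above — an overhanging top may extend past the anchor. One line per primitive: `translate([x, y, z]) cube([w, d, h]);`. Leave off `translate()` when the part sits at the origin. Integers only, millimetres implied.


translate([160, 313, 0]) cube([4088, 169, 357]);


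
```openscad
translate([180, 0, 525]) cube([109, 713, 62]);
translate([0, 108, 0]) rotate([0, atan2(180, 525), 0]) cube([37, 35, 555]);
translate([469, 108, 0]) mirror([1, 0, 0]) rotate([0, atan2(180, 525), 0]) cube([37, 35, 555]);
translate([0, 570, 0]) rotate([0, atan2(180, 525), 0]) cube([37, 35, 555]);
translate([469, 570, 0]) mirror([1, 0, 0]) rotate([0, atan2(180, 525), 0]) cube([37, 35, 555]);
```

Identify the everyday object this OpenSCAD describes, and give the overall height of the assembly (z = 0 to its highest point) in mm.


A sawhorse. The overall height is 587 mm.

A beam across two mirrored pairs of raked legs — a sawhorse. The beam's underside is at z = 525 (matching the legs' vertical rise in atan2(180, 525)) and the beam is 62 mm tall, so its top is at 525 + 62 = 587 mm. The raked legs top out at the beam's underside, so that is the highest point.


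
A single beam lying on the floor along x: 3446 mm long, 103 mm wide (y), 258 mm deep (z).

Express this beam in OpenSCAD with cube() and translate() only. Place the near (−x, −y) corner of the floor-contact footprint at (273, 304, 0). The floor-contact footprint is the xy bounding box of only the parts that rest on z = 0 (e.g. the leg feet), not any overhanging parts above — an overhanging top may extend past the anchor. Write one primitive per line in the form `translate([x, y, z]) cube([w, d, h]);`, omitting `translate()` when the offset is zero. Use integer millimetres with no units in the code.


translate([273, 304, 0]) cube([3446, 103, 258]);


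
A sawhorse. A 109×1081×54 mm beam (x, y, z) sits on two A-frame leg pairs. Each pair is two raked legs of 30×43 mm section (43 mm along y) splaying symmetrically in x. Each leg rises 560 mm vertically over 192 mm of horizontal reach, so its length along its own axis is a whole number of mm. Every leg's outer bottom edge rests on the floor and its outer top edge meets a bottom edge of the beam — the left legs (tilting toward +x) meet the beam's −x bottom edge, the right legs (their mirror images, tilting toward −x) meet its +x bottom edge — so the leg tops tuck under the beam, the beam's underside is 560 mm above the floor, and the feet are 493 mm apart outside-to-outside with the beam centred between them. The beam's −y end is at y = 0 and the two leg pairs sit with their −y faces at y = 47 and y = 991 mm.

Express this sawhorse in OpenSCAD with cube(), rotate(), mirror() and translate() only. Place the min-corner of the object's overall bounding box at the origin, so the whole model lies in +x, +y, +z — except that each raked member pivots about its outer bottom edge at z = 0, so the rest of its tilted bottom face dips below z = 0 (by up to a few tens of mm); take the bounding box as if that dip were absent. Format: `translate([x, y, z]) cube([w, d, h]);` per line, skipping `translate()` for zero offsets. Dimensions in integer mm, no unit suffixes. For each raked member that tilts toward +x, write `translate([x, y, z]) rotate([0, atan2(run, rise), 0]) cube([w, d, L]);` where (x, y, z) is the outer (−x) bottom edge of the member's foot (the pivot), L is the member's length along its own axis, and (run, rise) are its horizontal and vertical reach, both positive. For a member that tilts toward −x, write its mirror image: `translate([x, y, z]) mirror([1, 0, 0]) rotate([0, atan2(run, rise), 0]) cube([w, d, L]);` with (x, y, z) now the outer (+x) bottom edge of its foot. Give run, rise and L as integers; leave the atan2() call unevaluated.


// leg length = √(192² + 560²) = 592
// right-leg outer foot x = 2·192 + 109 = 493
// beam min-corner = (192, 0, 560)
translate([192, 0, 560]) cube([109, 1081, 54]);
translate([0, 47, 0]) rotate([0, atan2(192, 560), 0]) cube([30, 43, 592]);
translate([493, 47, 0]) mirror([1, 0, 0]) rotate([0, atan2(192, 560), 0]) cube([30, 43, 592]);
translate([0, 991, 0]) rotate([0, atan2(192, 560), 0]) cube([30, 43, 592]);
translate([493, 991, 0]) mirror([1, 0, 0]) rotate([0, atan2(192, 560), 0]) cube([30, 43, 592]);


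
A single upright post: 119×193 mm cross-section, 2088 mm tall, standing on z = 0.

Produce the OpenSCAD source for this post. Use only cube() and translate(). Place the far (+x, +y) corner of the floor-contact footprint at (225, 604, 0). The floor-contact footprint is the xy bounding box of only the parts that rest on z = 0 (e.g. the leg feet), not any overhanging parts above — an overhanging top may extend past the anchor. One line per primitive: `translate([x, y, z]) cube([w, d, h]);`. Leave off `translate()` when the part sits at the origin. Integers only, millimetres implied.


translate([106, 411, 0]) cube([119, 193, 2088]);


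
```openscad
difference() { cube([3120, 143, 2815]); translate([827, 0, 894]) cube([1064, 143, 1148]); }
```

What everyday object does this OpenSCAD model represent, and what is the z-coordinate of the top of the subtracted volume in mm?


A wall with a window opening. The window head height is 2042 mm.

A wall with a rectangular opening subtracted — a window. Sill at z = 894, opening 1148 mm tall, so the head is at 894 + 1148 = 2042 mm.


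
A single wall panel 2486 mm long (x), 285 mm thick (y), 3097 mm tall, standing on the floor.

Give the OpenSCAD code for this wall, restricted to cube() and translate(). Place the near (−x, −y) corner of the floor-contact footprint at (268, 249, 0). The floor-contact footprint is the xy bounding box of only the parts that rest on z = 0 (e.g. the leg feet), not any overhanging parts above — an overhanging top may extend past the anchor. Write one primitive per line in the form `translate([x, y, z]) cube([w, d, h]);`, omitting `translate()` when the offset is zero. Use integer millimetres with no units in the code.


translate([268, 249, 0]) cube([2486, 285, 3097]);


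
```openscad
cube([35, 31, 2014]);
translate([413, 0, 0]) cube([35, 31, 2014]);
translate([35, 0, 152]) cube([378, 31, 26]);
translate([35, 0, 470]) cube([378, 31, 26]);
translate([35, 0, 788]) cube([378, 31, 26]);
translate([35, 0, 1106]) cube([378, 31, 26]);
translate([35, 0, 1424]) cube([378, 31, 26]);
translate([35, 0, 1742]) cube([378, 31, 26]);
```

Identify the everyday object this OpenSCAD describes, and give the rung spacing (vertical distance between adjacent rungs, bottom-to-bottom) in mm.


A ladder. The rung spacing is 318 mm.

Two tall 35×31 posts with 6 short bars between them — a ladder. Adjacent rungs sit at z = 152 and z = 470, so the spacing is 470 − 152 = 318 mm.


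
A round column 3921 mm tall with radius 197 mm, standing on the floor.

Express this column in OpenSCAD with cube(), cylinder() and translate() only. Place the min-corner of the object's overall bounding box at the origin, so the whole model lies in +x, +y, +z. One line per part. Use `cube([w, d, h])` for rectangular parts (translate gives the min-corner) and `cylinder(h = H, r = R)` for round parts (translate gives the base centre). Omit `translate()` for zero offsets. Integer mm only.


translate([197, 197, 0]) cylinder(h = 3921, r = 197);


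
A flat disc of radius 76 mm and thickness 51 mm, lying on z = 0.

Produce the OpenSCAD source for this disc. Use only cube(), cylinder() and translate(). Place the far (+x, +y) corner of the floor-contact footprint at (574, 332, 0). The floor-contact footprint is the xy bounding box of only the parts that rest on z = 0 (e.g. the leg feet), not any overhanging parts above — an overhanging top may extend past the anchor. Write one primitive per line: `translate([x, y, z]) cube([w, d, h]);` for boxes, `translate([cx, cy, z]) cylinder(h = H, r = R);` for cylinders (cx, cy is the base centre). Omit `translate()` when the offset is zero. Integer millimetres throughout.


translate([498, 256, 0]) cylinder(h = 51, r = 76);


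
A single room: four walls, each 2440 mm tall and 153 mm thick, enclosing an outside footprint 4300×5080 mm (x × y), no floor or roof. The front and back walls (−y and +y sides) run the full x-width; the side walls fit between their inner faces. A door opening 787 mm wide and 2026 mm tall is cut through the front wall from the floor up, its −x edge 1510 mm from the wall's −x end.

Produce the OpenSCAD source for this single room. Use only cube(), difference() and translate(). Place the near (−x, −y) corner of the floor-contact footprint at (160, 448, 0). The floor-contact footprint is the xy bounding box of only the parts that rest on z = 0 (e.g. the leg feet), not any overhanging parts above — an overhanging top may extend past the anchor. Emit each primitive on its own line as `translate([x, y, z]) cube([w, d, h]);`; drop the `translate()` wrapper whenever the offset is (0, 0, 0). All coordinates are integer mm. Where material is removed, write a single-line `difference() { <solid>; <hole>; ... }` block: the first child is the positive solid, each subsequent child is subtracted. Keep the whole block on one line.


difference() { translate([160, 448, 0]) cube([4300, 153, 2440]); translate([1670, 448, 0]) cube([787, 153, 2026]); }
translate([160, 5375, 0]) cube([4300, 153, 2440]);
translate([160, 601, 0]) cube([153, 4774, 2440]);
translate([4307, 601, 0]) cube([153, 4774, 2440]);


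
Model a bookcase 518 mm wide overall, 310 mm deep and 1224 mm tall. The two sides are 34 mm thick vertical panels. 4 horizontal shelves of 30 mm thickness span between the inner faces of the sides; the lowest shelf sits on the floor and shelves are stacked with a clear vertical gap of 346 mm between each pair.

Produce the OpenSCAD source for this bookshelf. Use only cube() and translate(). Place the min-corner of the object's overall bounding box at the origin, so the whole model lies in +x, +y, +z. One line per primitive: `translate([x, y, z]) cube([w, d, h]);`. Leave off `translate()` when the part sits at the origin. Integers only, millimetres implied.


cube([34, 310, 1224]);
translate([484, 0, 0]) cube([34, 310, 1224]);
translate([34, 0, 0]) cube([450, 310, 30]);
translate([34, 0, 376]) cube([450, 310, 30]);
translate([34, 0, 752]) cube([450, 310, 30]);
translate([34, 0, 1128]) cube([450, 310, 30]);


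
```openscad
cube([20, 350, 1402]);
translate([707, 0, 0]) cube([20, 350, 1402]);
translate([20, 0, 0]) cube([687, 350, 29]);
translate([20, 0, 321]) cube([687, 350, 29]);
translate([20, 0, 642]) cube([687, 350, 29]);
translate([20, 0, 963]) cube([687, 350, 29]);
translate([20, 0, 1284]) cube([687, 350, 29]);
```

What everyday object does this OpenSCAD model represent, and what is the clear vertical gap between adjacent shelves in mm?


A bookshelf. The clear shelf gap is 292 mm.

Two tall side panels with 5 horizontal boards between them — a bookshelf. The first two shelf undersides are at z = 0 and z = 321; with shelf thickness 29, the clear gap is 321 − 0 − 29 = 292 mm.


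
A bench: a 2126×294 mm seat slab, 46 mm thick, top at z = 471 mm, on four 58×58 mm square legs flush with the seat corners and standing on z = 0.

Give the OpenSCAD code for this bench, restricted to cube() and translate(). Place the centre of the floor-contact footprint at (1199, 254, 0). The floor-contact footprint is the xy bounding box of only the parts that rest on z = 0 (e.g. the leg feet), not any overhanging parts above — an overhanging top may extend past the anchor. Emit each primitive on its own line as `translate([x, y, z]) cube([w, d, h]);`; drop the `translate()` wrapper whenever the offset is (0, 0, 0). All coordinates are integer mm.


translate([136, 107, 425]) cube([2126, 294, 46]);
translate([136, 107, 0]) cube([58, 58, 425]);
translate([136, 343, 0]) cube([58, 58, 425]);
translate([2204, 107, 0]) cube([58, 58, 425]);
translate([2204, 343, 0]) cube([58, 58, 425]);


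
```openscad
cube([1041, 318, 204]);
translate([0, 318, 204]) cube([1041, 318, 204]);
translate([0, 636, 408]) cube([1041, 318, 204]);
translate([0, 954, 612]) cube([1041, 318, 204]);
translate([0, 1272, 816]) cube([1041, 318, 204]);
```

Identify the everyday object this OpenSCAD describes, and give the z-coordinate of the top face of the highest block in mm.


A staircase. The total rise is 1020 mm.

5 identical blocks, each offset up and back from the previous — a staircase. Each step is 204 mm tall and there are 5 of them, so the total rise is 5 × 204 = 1020 mm.


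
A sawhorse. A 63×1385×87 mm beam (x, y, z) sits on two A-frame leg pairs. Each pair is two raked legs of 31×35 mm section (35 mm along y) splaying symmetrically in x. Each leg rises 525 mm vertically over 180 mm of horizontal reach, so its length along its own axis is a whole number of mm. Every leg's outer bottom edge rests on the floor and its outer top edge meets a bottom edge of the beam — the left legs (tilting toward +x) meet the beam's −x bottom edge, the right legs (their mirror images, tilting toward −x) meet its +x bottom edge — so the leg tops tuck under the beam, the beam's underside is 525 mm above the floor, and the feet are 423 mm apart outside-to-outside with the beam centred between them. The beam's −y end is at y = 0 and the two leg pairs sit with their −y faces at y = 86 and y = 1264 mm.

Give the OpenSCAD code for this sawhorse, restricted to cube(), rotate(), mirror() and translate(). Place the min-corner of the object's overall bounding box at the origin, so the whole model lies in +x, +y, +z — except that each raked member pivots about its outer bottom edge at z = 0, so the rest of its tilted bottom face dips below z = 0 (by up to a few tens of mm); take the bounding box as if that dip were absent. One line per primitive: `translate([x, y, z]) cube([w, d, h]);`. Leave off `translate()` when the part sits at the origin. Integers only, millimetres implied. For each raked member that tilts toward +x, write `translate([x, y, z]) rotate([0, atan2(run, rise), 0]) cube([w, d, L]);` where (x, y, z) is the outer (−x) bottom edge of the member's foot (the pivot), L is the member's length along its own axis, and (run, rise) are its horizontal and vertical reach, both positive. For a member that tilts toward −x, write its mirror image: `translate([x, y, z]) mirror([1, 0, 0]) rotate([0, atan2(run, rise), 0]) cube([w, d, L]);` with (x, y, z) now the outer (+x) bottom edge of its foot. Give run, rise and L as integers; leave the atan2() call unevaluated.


// leg length = √(180² + 525²) = 555
// right-leg outer foot x = 2·180 + 63 = 423
// beam min-corner = (180, 0, 525)
translate([180, 0, 525]) cube([63, 1385, 87]);
translate([0, 86, 0]) rotate([0, atan2(180, 525), 0]) cube([31, 35, 555]);
translate([423, 86, 0]) mirror([1, 0, 0]) rotate([0, atan2(180, 525), 0]) cube([31, 35, 555]);
translate([0, 1264, 0]) rotate([0, atan2(180, 525), 0]) cube([31, 35, 555]);
translate([423, 1264, 0]) mirror([1, 0, 0]) rotate([0, atan2(180, 525), 0]) cube([31, 35, 555]);


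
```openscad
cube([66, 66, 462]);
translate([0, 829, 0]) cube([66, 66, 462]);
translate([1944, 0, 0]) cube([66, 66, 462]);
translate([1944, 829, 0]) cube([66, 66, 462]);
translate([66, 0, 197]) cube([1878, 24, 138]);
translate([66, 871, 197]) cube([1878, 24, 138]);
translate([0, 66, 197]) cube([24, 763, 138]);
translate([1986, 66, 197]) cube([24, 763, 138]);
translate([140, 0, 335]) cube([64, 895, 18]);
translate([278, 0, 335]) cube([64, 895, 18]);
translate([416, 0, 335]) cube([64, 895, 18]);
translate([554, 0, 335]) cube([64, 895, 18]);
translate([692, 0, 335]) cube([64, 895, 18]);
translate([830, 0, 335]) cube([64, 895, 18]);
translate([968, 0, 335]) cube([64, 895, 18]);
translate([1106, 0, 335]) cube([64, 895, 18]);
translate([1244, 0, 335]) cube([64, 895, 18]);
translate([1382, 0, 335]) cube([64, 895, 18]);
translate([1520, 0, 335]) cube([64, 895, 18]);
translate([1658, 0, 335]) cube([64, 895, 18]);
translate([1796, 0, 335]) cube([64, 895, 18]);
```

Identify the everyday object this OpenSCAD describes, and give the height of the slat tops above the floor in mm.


A bed frame. The slat-top height is 353 mm.

Four posts, four rails, and a row of slats — a bed frame. Slats sit on the rails at z = 197 + 138 = 335; with slat thickness 18, the top is 353 mm.


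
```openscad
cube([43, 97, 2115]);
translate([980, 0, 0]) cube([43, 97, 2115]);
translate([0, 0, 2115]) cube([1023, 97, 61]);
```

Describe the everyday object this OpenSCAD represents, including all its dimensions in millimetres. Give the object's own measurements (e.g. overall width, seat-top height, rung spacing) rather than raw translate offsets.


A door frame. The clear opening is 937 mm wide and 2115 mm high. Two 43 mm wide jambs, 97 mm deep, stand either side of the opening from the floor to the top of the opening. A 61 mm thick head sits across the top of both jambs, spanning the full outside width of the frame.


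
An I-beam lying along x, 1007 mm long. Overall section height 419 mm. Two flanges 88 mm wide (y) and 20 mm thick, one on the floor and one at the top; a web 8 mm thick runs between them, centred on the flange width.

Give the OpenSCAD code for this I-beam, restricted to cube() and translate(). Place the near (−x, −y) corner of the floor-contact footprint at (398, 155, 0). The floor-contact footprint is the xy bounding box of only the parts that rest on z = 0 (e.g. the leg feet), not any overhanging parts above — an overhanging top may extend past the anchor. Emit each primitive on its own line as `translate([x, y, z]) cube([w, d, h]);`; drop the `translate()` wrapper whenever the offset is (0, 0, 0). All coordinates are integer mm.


translate([398, 155, 0]) cube([1007, 88, 20]);
translate([398, 195, 20]) cube([1007, 8, 379]);
translate([398, 155, 399]) cube([1007, 88, 20]);


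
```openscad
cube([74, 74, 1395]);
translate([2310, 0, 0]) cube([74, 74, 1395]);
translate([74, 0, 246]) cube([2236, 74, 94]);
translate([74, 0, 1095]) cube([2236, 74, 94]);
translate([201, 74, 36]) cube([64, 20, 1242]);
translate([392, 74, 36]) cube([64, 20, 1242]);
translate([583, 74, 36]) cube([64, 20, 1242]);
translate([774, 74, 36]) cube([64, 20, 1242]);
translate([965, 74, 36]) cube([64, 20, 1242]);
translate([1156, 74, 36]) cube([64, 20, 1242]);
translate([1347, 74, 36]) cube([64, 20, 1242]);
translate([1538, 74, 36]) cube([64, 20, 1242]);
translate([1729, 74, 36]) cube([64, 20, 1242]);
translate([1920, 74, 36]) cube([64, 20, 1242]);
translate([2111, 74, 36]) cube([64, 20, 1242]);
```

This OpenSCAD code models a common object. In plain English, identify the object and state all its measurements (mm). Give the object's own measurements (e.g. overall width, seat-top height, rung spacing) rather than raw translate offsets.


A fence section. Two 74×74 mm posts, 1395 mm tall, stand on the floor with a clear span of 2236 mm between their inner faces. Two horizontal rails of 74×94 mm section span the gap between the posts with their undersides at z = 246 mm and z = 1095 mm, flush with the posts' −y face. 11 pickets, each 64 mm wide, 20 mm thick and 1242 mm tall, are fixed to the +y face of the rails with their bottoms at z = 36 mm, spaced across the span with a 127 mm gap after the −x post and between neighbouring pickets, with 135 mm left before the +x post.


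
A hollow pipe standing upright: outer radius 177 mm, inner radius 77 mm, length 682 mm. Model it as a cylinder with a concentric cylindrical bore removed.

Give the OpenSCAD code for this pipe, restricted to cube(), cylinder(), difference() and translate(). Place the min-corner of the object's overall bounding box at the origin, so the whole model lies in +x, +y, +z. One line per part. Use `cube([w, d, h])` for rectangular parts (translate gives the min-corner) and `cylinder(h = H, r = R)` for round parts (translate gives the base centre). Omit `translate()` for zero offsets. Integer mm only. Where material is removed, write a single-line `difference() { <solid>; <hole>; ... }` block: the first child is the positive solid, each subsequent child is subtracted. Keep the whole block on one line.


difference() { translate([177, 177, 0]) cylinder(h = 682, r = 177); translate([177, 177, 0]) cylinder(h = 682, r = 77); }


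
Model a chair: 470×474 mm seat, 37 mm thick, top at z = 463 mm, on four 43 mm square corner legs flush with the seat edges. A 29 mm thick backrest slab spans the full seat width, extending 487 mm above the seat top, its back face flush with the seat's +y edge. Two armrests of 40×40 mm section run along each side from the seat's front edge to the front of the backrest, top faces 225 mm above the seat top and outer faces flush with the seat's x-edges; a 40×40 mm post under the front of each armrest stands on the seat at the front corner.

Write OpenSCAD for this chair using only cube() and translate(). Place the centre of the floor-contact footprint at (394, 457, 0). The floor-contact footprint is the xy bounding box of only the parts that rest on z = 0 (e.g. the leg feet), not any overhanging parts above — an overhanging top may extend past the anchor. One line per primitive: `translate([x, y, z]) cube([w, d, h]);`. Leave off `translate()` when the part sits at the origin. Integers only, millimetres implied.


translate([159, 220, 426]) cube([470, 474, 37]);
translate([159, 220, 0]) cube([43, 43, 426]);
translate([586, 220, 0]) cube([43, 43, 426]);
translate([159, 651, 0]) cube([43, 43, 426]);
translate([586, 651, 0]) cube([43, 43, 426]);
translate([159, 665, 463]) cube([470, 29, 487]);
translate([159, 220, 648]) cube([40, 445, 40]);
translate([589, 220, 648]) cube([40, 445, 40]);
translate([159, 220, 463]) cube([40, 40, 185]);
translate([589, 220, 463]) cube([40, 40, 185]);


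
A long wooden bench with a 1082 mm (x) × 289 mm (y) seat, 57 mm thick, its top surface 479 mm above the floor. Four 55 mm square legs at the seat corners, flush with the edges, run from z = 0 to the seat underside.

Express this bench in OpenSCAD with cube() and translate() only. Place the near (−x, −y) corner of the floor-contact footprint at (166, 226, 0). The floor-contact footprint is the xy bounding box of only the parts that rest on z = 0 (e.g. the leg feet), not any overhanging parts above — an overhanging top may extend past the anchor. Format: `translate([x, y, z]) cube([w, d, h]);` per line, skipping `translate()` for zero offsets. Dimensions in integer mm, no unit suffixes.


translate([166, 226, 422]) cube([1082, 289, 57]);
translate([166, 226, 0]) cube([55, 55, 422]);
translate([166, 460, 0]) cube([55, 55, 422]);
translate([1193, 226, 0]) cube([55, 55, 422]);
translate([1193, 460, 0]) cube([55, 55, 422]);


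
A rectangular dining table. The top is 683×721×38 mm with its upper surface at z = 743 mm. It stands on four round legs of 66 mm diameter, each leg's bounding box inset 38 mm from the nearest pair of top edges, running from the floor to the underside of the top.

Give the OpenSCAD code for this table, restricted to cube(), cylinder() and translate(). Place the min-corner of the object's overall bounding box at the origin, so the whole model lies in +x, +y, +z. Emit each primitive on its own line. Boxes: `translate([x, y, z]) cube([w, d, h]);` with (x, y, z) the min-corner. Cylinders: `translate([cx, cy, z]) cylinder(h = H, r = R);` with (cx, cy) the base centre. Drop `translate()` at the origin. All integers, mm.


translate([0, 0, 705]) cube([683, 721, 38]);
translate([71, 71, 0]) cylinder(h = 705, r = 33);
translate([612, 71, 0]) cylinder(h = 705, r = 33);
translate([71, 650, 0]) cylinder(h = 705, r = 33);
translate([612, 650, 0]) cylinder(h = 705, r = 33);


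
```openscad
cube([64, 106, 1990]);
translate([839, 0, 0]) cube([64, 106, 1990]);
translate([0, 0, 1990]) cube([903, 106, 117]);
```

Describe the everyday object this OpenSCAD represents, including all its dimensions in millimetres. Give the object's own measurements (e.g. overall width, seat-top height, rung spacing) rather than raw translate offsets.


A door frame. The clear opening is 775 mm wide and 1990 mm high. Two 64 mm wide jambs, 106 mm deep, stand either side of the opening from the floor to the top of the opening. A 117 mm thick head sits across the top of both jambs, spanning the full outside width of the frame.


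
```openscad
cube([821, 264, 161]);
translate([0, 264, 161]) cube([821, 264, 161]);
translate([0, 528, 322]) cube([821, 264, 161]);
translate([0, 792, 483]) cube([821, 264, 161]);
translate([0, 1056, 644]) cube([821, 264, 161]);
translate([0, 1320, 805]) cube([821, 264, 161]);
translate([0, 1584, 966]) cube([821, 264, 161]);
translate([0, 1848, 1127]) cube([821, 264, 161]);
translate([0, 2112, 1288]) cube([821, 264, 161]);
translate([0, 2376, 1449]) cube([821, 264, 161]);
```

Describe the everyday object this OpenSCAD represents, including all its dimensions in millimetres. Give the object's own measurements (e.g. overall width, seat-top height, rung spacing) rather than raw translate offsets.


A straight staircase of 10 solid steps. Each step is 821 mm wide (x), 264 mm deep (y, the going) and 161 mm tall (the rise). The first step rests on the floor; each subsequent step sits one going further in +y and one rise higher in +z, directly behind and above the previous step with no overlap.


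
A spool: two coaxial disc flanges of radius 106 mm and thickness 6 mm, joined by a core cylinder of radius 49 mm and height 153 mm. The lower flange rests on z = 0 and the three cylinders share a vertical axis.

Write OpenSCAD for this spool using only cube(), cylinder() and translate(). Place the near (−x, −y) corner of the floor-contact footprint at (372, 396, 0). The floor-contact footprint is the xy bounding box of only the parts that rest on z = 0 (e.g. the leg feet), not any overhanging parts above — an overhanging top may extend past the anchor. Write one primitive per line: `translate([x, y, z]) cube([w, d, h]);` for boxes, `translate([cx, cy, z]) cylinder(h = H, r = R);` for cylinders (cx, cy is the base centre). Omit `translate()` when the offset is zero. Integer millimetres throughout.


translate([478, 502, 0]) cylinder(h = 6, r = 106);
translate([478, 502, 6]) cylinder(h = 153, r = 49);
translate([478, 502, 159]) cylinder(h = 6, r = 106);


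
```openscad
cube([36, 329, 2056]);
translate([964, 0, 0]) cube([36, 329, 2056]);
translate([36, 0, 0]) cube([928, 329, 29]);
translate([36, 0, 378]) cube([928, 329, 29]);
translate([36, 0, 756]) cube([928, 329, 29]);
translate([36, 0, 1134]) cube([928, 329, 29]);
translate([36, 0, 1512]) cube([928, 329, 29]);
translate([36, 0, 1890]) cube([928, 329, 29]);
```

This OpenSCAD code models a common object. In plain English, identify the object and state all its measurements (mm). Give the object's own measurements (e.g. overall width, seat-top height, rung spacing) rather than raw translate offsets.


An open bookshelf. Two side panels, each 36 mm thick, 329 mm deep and 2056 mm tall, stand 1000 mm apart (outside-to-outside). Between them sit 6 shelves, each 29 mm thick and 329 mm deep, spanning the full gap between the sides. The bottom shelf rests on the floor (its underside at z = 0) and the clear gap between one shelf's top and the next shelf's underside is 349 mm.


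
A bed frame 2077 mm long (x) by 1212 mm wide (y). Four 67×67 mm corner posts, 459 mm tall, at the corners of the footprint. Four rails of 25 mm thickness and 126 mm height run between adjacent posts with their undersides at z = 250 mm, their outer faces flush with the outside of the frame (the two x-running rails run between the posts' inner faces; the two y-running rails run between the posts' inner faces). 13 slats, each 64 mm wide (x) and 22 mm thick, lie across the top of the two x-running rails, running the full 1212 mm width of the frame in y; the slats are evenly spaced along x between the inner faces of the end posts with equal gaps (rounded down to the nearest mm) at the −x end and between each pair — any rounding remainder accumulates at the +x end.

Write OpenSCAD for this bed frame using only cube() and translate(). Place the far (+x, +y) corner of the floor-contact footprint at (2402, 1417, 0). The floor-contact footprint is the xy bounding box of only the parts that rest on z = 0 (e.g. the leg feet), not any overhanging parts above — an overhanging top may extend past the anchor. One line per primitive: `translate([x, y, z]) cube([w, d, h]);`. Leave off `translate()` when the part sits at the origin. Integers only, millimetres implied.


translate([325, 205, 0]) cube([67, 67, 459]);
translate([325, 1350, 0]) cube([67, 67, 459]);
translate([2335, 205, 0]) cube([67, 67, 459]);
translate([2335, 1350, 0]) cube([67, 67, 459]);
translate([392, 205, 250]) cube([1943, 25, 126]);
translate([392, 1392, 250]) cube([1943, 25, 126]);
translate([325, 272, 250]) cube([25, 1078, 126]);
translate([2377, 272, 250]) cube([25, 1078, 126]);
translate([471, 205, 376]) cube([64, 1212, 22]);
translate([614, 205, 376]) cube([64, 1212, 22]);
translate([757, 205, 376]) cube([64, 1212, 22]);
translate([900, 205, 376]) cube([64, 1212, 22]);
translate([1043, 205, 376]) cube([64, 1212, 22]);
translate([1186, 205, 376]) cube([64, 1212, 22]);
translate([1329, 205, 376]) cube([64, 1212, 22]);
translate([1472, 205, 376]) cube([64, 1212, 22]);
translate([1615, 205, 376]) cube([64, 1212, 22]);
translate([1758, 205, 376]) cube([64, 1212, 22]);
translate([1901, 205, 376]) cube([64, 1212, 22]);
translate([2044, 205, 376]) cube([64, 1212, 22]);
translate([2187, 205, 376]) cube([64, 1212, 22]);


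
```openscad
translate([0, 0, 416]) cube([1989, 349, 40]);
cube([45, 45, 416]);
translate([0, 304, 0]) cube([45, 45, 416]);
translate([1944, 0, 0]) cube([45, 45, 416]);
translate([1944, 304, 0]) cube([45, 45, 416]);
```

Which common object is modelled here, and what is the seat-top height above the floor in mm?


A bench. The seat-top height is 456 mm.

A long slab on four corner posts — a bench. The slab sits at z = 416 with thickness 40, so the top is 416 + 40 = 456 mm.


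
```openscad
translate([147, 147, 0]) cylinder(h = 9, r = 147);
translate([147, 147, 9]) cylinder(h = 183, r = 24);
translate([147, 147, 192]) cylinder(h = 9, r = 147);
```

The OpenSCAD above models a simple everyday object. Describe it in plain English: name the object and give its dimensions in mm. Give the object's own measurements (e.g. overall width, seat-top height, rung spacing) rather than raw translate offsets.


A spool: two coaxial disc flanges of radius 147 mm and thickness 9 mm, joined by a core cylinder of radius 24 mm and height 183 mm. The lower flange rests on z = 0 and the three cylinders share a vertical axis.


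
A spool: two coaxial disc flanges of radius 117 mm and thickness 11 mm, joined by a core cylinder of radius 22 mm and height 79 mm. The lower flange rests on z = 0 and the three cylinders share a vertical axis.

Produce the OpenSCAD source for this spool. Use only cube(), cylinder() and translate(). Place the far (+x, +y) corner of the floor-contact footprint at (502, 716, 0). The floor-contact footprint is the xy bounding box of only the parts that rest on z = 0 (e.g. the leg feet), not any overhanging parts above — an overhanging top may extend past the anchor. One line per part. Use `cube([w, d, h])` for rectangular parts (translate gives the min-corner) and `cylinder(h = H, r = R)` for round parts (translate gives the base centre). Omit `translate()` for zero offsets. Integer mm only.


translate([385, 599, 0]) cylinder(h = 11, r = 117);
translate([385, 599, 11]) cylinder(h = 79, r = 22);
translate([385, 599, 90]) cylinder(h = 11, r = 117);


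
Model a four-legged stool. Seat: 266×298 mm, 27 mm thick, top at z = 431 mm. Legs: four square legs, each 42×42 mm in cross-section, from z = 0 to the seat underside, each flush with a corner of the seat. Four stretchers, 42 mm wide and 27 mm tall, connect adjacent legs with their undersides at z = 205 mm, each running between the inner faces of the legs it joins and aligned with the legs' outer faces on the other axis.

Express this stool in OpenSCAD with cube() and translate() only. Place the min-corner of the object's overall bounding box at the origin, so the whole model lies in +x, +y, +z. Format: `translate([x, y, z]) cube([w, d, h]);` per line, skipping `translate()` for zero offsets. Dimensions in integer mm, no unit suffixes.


translate([0, 0, 404]) cube([266, 298, 27]);
cube([42, 42, 404]);
translate([224, 0, 0]) cube([42, 42, 404]);
translate([0, 256, 0]) cube([42, 42, 404]);
translate([224, 256, 0]) cube([42, 42, 404]);
translate([42, 0, 205]) cube([182, 42, 27]);
translate([42, 256, 205]) cube([182, 42, 27]);
translate([0, 42, 205]) cube([42, 214, 27]);
translate([224, 42, 205]) cube([42, 214, 27]);


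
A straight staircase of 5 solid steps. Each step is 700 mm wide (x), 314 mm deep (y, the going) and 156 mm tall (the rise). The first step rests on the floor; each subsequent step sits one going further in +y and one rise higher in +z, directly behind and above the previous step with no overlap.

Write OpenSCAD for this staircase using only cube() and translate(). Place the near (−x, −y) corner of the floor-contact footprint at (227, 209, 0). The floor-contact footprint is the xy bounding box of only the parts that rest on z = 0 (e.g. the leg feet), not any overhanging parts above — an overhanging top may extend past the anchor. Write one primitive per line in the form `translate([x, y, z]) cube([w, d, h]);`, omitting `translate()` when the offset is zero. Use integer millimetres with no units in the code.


translate([227, 209, 0]) cube([700, 314, 156]);
translate([227, 523, 156]) cube([700, 314, 156]);
translate([227, 837, 312]) cube([700, 314, 156]);
translate([227, 1151, 468]) cube([700, 314, 156]);
translate([227, 1465, 624]) cube([700, 314, 156]);
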